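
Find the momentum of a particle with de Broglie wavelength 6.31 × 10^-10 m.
1.05 × 10^-24 kg·m/s

From the de Broglie relation λ = h/p, we solve for p:

p = h/λ
p = (6.626 × 10^-34 J·s) / (6.31 × 10^-10 m)
p = 1.05 × 10^-24 kg·m/s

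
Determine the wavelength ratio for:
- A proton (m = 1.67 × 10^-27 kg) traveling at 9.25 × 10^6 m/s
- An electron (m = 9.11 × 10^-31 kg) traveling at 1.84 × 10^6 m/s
λ₁/λ₂ = 1.09 × 10^-4

Using λ = h/(mv):

λ₁ = h/(m₁v₁) = 4.29 × 10^-14 m
λ₂ = h/(m₂v₂) = 3.95 × 10^-10 m

Ratio λ₁/λ₂ = (m₂v₂)/(m₁v₁)
         = (9.11 × 10^-31 kg × 1.84 × 10^6 m/s) / (1.67 × 10^-27 kg × 9.25 × 10^6 m/s)
         = 1.09 × 10^-4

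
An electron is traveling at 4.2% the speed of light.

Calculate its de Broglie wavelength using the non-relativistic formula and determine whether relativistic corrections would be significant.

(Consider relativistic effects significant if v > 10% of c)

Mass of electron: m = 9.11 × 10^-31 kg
No, relativistic corrections are not needed.

Using the non-relativistic de Broglie formula λ = h/(mv):

v = 4.2% × c = 1.259 × 10^7 m/s

λ = h/(mv)
λ = (6.626 × 10^-34 J·s) / (9.11 × 10^-31 kg × 1.259 × 10^7 m/s)
λ = 5.78 × 10^-11 m

Since v = 4.2% of c < 10% of c, relativistic corrections are NOT significant and this non-relativistic result is a good approximation.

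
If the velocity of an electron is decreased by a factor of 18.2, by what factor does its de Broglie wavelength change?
The wavelength increases by a factor of 18.2.

From λ = h/(mv), the wavelength is inversely proportional to velocity:

λ ∝ 1/v

If v → v/18.2, then λ → 18.2λ

When velocity is decreased by a factor of 18.2, the wavelength increases by a factor of 18.2.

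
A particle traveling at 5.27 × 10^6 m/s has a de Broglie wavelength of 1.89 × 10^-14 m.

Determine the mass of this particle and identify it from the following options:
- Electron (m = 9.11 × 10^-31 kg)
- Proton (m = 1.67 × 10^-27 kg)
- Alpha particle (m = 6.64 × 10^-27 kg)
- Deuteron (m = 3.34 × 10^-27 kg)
The particle is an alpha particle.

From λ = h/(mv), solve for mass:

m = h/(λv)
m = (6.626 × 10^-34 J·s) / (1.89 × 10^-14 m × 5.27 × 10^6 m/s)
m = 6.65 × 10^-27 kg

Comparing with the listed masses, this is closest to an alpha particle.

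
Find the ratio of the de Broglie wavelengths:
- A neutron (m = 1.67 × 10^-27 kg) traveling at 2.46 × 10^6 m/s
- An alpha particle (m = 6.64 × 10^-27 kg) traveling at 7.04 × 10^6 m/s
λ₁/λ₂ = 11.4

Using λ = h/(mv):

λ₁ = h/(m₁v₁) = 1.61 × 10^-13 m
λ₂ = h/(m₂v₂) = 1.42 × 10^-14 m

Ratio λ₁/λ₂ = (m₂v₂)/(m₁v₁)
         = (6.64 × 10^-27 kg × 7.04 × 10^6 m/s) / (1.67 × 10^-27 kg × 2.46 × 10^6 m/s)
         = 11.4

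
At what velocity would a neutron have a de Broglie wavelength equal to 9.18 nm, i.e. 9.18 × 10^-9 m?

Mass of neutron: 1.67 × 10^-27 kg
4.32 × 10^1 m/s

From λ = h/(mv), solve for v:

v = h/(mλ)
v = (6.626 × 10^-34 J·s) / (1.67 × 10^-27 kg × 9.18 × 10^-9 m)
v = 4.32 × 10^1 m/s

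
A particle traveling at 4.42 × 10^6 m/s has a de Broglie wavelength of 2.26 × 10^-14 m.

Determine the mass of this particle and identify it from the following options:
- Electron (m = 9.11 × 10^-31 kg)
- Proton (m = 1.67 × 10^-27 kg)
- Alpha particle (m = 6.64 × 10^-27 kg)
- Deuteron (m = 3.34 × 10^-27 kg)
The particle is an alpha particle.

From λ = h/(mv), solve for mass:

m = h/(λv)
m = (6.626 × 10^-34 J·s) / (2.26 × 10^-14 m × 4.42 × 10^6 m/s)
m = 6.63 × 10^-27 kg

Comparing with the listed masses, this is closest to an alpha particle.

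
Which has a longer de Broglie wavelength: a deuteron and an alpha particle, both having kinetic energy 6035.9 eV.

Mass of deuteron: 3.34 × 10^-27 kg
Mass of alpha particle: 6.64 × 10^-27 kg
The deuteron has the longer wavelength.

Using λ = h/√(2mKE):

For deuteron: λ₁ = h/√(2m₁KE) = 2.61 × 10^-13 m
For alpha particle: λ₂ = h/√(2m₂KE) = 1.85 × 10^-13 m

Since λ ∝ 1/√m at constant kinetic energy, the lighter particle has the longer wavelength.

The deuteron has the longer de Broglie wavelength.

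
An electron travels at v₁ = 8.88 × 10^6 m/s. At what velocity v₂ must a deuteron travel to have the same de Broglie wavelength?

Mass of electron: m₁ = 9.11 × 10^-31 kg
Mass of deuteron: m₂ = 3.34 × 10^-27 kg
v₂ = 2.42 × 10^3 m/s

For equal de Broglie wavelengths: λ₁ = λ₂

h/(m₁v₁) = h/(m₂v₂)
m₁v₁ = m₂v₂
v₂ = v₁ · (m₁/m₂)

v₂ = 8.88 × 10^6 m/s × (9.11 × 10^-31 kg / 3.34 × 10^-27 kg)
v₂ = 2.42 × 10^3 m/s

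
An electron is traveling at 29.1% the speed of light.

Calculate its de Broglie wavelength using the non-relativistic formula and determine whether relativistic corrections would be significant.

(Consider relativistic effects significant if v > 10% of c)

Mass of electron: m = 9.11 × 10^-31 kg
Yes, relativistic corrections are needed.

Using the non-relativistic de Broglie formula λ = h/(mv):

v = 29.1% × c = 8.724 × 10^7 m/s

λ = h/(mv)
λ = (6.626 × 10^-34 J·s) / (9.11 × 10^-31 kg × 8.724 × 10^7 m/s)
λ = 8.34 × 10^-12 m

Since v = 29.1% of c > 10% of c, relativistic corrections ARE significant and the actual wavelength would differ from this non-relativistic estimate.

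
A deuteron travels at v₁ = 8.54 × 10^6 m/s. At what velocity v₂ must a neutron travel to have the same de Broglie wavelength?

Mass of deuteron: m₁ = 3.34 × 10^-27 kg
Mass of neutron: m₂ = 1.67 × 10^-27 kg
v₂ = 1.71 × 10^7 m/s

For equal de Broglie wavelengths: λ₁ = λ₂

h/(m₁v₁) = h/(m₂v₂)
m₁v₁ = m₂v₂
v₂ = v₁ · (m₁/m₂)

v₂ = 8.54 × 10^6 m/s × (3.34 × 10^-27 kg / 1.67 × 10^-27 kg)
v₂ = 1.71 × 10^7 m/s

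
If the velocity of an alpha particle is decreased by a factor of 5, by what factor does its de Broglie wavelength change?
The wavelength increases by a factor of 5.

From λ = h/(mv), the wavelength is inversely proportional to velocity:

λ ∝ 1/v

If v → v/5, then λ → 5λ

When velocity is decreased by a factor of 5, the wavelength increases by a factor of 5.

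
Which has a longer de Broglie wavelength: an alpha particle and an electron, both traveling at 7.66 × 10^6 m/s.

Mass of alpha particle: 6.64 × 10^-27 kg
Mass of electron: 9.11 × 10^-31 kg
The electron has the longer wavelength.

Using λ = h/(mv), since both particles have the same velocity, the wavelength depends only on mass.

For alpha particle: λ₁ = h/(m₁v) = 1.30 × 10^-14 m
For electron: λ₂ = h/(m₂v) = 9.50 × 10^-11 m

Since λ ∝ 1/m at constant velocity, the lighter particle has the longer wavelength.

The electron has the longer de Broglie wavelength.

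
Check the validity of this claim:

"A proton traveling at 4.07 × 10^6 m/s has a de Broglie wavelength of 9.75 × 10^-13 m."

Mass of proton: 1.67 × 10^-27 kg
False

The claim is incorrect.

Using λ = h/(mv):
λ = (6.626 × 10^-34 J·s) / (1.67 × 10^-27 kg × 4.07 × 10^6 m/s)
λ = 9.75 × 10^-14 m

The actual wavelength differs from the claimed 9.75 × 10^-13 m.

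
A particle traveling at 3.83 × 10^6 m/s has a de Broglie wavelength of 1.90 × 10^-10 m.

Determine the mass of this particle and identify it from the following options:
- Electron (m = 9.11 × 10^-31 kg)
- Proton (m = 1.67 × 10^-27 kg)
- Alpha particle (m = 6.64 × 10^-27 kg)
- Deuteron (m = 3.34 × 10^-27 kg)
The particle is an electron.

From λ = h/(mv), solve for mass:

m = h/(λv)
m = (6.626 × 10^-34 J·s) / (1.90 × 10^-10 m × 3.83 × 10^6 m/s)
m = 9.11 × 10^-31 kg

Comparing with the listed masses, this is closest to an electron.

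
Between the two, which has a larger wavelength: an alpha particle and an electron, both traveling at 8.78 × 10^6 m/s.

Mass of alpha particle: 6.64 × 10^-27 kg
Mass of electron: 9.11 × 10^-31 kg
The electron has the longer wavelength.

Using λ = h/(mv), since both particles have the same velocity, the wavelength depends only on mass.

For alpha particle: λ₁ = h/(m₁v) = 1.14 × 10^-14 m
For electron: λ₂ = h/(m₂v) = 8.28 × 10^-11 m

Since λ ∝ 1/m at constant velocity, the lighter particle has the longer wavelength.

The electron has the longer de Broglie wavelength.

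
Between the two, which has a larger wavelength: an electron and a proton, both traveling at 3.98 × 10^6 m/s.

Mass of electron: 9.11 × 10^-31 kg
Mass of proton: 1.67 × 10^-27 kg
The electron has the longer wavelength.

Using λ = h/(mv), since both particles have the same velocity, the wavelength depends only on mass.

For electron: λ₁ = h/(m₁v) = 1.83 × 10^-10 m
For proton: λ₂ = h/(m₂v) = 9.97 × 10^-14 m

Since λ ∝ 1/m at constant velocity, the lighter particle has the longer wavelength.

The electron has the longer de Broglie wavelength.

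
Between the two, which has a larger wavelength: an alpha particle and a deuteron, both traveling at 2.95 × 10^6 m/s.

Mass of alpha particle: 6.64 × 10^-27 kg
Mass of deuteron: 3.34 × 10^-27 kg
The deuteron has the longer wavelength.

Using λ = h/(mv), since both particles have the same velocity, the wavelength depends only on mass.

For alpha particle: λ₁ = h/(m₁v) = 3.38 × 10^-14 m
For deuteron: λ₂ = h/(m₂v) = 6.72 × 10^-14 m

Since λ ∝ 1/m at constant velocity, the lighter particle has the longer wavelength.

The deuteron has the longer de Broglie wavelength.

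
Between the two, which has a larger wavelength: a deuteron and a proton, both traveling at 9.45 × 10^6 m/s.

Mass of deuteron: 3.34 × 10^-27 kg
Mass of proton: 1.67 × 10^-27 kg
The proton has the longer wavelength.

Using λ = h/(mv), since both particles have the same velocity, the wavelength depends only on mass.

For deuteron: λ₁ = h/(m₁v) = 2.10 × 10^-14 m
For proton: λ₂ = h/(m₂v) = 4.20 × 10^-14 m

Since λ ∝ 1/m at constant velocity, the lighter particle has the longer wavelength.

The proton has the longer de Broglie wavelength.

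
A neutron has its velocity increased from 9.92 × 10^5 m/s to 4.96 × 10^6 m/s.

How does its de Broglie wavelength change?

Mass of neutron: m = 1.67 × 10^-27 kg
The wavelength decreases by a factor of 5.

Using λ = h/(mv):

Initial wavelength: λ₁ = h/(mv₁) = 4.00 × 10^-13 m
Final wavelength: λ₂ = h/(mv₂) = 8.00 × 10^-14 m

Since λ ∝ 1/v, when velocity increases by a factor of 5, the wavelength decreases by a factor of 5.

λ₂/λ₁ = v₁/v₂ = 1/5

The wavelength decreases by a factor of 5.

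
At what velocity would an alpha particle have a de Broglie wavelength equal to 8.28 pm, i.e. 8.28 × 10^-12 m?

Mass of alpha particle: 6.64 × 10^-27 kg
1.21 × 10^4 m/s

From λ = h/(mv), solve for v:

v = h/(mλ)
v = (6.626 × 10^-34 J·s) / (6.64 × 10^-27 kg × 8.28 × 10^-12 m)
v = 1.21 × 10^4 m/s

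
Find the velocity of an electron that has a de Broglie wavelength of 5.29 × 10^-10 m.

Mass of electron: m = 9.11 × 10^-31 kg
1.37 × 10^6 m/s

From the de Broglie relation λ = h/(mv), we solve for v:

v = h/(mλ)
v = (6.626 × 10^-34 J·s) / (9.11 × 10^-31 kg × 5.29 × 10^-10 m)
v = 1.37 × 10^6 m/s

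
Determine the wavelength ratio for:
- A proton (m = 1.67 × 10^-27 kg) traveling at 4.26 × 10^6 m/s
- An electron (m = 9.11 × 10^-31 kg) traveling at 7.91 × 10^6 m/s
λ₁/λ₂ = 1.01 × 10^-3

Using λ = h/(mv):

λ₁ = h/(m₁v₁) = 9.31 × 10^-14 m
λ₂ = h/(m₂v₂) = 9.20 × 10^-11 m

Ratio λ₁/λ₂ = (m₂v₂)/(m₁v₁)
         = (9.11 × 10^-31 kg × 7.91 × 10^6 m/s) / (1.67 × 10^-27 kg × 4.26 × 10^6 m/s)
         = 1.01 × 10^-3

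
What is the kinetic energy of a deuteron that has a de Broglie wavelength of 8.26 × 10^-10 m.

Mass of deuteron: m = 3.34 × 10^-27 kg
9.63 × 10^-23 J (or 6.01 × 10^-4 eV)

From λ = h/√(2mKE), we solve for KE:

λ² = h²/(2mKE)
KE = h²/(2mλ²)
KE = (6.626 × 10^-34 J·s)² / (2 × 3.34 × 10^-27 kg × (8.26 × 10^-10 m)²)
KE = 9.63 × 10^-23 J
KE = 6.01 × 10^-4 eV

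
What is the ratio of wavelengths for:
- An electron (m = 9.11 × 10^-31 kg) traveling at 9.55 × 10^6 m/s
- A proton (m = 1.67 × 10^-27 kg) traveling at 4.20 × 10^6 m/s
λ₁/λ₂ = 806

Using λ = h/(mv):

λ₁ = h/(m₁v₁) = 7.62 × 10^-11 m
λ₂ = h/(m₂v₂) = 9.45 × 10^-14 m

Ratio λ₁/λ₂ = (m₂v₂)/(m₁v₁)
         = (1.67 × 10^-27 kg × 4.20 × 10^6 m/s) / (9.11 × 10^-31 kg × 9.55 × 10^6 m/s)
         = 806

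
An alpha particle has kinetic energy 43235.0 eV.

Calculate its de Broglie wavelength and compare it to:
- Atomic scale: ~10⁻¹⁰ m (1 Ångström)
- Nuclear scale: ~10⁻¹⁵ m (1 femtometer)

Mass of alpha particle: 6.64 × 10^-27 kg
λ = 6.91 × 10^-14 m, which is between nuclear and atomic scales.

Using λ = h/√(2mKE):

KE = 43235.0 eV = 6.927 × 10^-15 J

λ = h/√(2mKE)
λ = (6.626 × 10^-34 J·s) / √(2 × 6.64 × 10^-27 kg × 6.927 × 10^-15 J)
λ = 6.91 × 10^-14 m

Comparison:
- Atomic scale (10⁻¹⁰ m): λ is 0.00069× this size
- Nuclear scale (10⁻¹⁵ m): λ is 69× this size

The wavelength is between nuclear and atomic scales.

This wavelength is appropriate for probing atomic structure but too large for nuclear physics experiments.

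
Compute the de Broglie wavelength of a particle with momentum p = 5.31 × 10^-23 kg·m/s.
1.25 × 10^-11 m

Using the de Broglie relation λ = h/p:

λ = h/p
λ = (6.626 × 10^-34 J·s) / (5.31 × 10^-23 kg·m/s)
λ = 1.25 × 10^-11 m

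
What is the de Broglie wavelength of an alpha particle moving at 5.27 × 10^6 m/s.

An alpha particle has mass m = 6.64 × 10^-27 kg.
1.89 × 10^-14 m

Using the de Broglie relation λ = h/(mv):

λ = h/(mv)
λ = (6.626 × 10^-34 J·s) / (6.64 × 10^-27 kg × 5.27 × 10^6 m/s)
λ = 1.89 × 10^-14 m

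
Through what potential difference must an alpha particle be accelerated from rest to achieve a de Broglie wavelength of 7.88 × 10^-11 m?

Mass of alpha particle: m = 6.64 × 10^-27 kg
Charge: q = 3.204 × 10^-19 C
1.66 × 10^-2 V

From λ = h/√(2mqV), we solve for V:

λ² = h²/(2mqV)
V = h²/(2mqλ²)
V = (6.626 × 10^-34 J·s)² / (2 × 6.64 × 10^-27 kg × 3.204 × 10^-19 C × (7.88 × 10^-11 m)²)
V = 1.66 × 10^-2 V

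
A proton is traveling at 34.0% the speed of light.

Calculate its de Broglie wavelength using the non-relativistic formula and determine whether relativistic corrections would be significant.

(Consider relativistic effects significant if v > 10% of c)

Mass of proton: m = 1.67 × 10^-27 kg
Yes, relativistic corrections are needed.

Using the non-relativistic de Broglie formula λ = h/(mv):

v = 34.0% × c = 1.019 × 10^8 m/s

λ = h/(mv)
λ = (6.626 × 10^-34 J·s) / (1.67 × 10^-27 kg × 1.019 × 10^8 m/s)
λ = 3.89 × 10^-15 m

Since v = 34.0% of c > 10% of c, relativistic corrections ARE significant and the actual wavelength would differ from this non-relativistic estimate.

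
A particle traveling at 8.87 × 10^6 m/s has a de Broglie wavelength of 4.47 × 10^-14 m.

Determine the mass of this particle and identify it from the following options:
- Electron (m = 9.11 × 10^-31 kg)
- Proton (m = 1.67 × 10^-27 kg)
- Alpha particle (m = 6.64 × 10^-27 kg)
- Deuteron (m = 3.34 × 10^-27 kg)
The particle is a proton.

From λ = h/(mv), solve for mass:

m = h/(λv)
m = (6.626 × 10^-34 J·s) / (4.47 × 10^-14 m × 8.87 × 10^6 m/s)
m = 1.67 × 10^-27 kg

Comparing with the listed masses, this is closest to a proton.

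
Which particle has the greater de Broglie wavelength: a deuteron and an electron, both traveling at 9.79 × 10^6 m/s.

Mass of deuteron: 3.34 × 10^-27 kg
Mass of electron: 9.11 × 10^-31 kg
The electron has the longer wavelength.

Using λ = h/(mv), since both particles have the same velocity, the wavelength depends only on mass.

For deuteron: λ₁ = h/(m₁v) = 2.03 × 10^-14 m
For electron: λ₂ = h/(m₂v) = 7.43 × 10^-11 m

Since λ ∝ 1/m at constant velocity, the lighter particle has the longer wavelength.

The electron has the longer de Broglie wavelength.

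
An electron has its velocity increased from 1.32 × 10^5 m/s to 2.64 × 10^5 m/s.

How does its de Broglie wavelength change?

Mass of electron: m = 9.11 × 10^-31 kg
The wavelength decreases by a factor of 2.

Using λ = h/(mv):

Initial wavelength: λ₁ = h/(mv₁) = 5.51 × 10^-9 m
Final wavelength: λ₂ = h/(mv₂) = 2.76 × 10^-9 m

Since λ ∝ 1/v, when velocity increases by a factor of 2, the wavelength decreases by a factor of 2.

λ₂/λ₁ = v₁/v₂ = 1/2

The wavelength decreases by a factor of 2.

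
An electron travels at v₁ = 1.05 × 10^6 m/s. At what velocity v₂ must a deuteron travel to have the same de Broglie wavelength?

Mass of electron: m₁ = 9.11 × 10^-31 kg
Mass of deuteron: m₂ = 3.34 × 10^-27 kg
v₂ = 2.86 × 10^2 m/s

For equal de Broglie wavelengths: λ₁ = λ₂

h/(m₁v₁) = h/(m₂v₂)
m₁v₁ = m₂v₂
v₂ = v₁ · (m₁/m₂)

v₂ = 1.05 × 10^6 m/s × (9.11 × 10^-31 kg / 3.34 × 10^-27 kg)
v₂ = 2.86 × 10^2 m/s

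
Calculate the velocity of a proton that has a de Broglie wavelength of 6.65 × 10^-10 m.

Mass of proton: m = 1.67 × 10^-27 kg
5.97 × 10^2 m/s

From the de Broglie relation λ = h/(mv), we solve for v:

v = h/(mλ)
v = (6.626 × 10^-34 J·s) / (1.67 × 10^-27 kg × 6.65 × 10^-10 m)
v = 5.97 × 10^2 m/s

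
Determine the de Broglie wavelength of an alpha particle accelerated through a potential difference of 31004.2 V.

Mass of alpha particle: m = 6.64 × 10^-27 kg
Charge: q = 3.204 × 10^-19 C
5.77 × 10^-14 m

When a particle is accelerated through voltage V, it gains kinetic energy KE = qV.

The de Broglie wavelength is then λ = h/√(2mqV):

λ = h/√(2mqV)
λ = (6.626 × 10^-34 J·s) / √(2 × 6.64 × 10^-27 kg × 3.204 × 10^-19 C × 31004.2 V)
λ = 5.77 × 10^-14 m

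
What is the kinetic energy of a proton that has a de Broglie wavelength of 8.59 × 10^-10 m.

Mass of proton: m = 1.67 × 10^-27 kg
1.78 × 10^-22 J (or 1.11 × 10^-3 eV)

From λ = h/√(2mKE), we solve for KE:

λ² = h²/(2mKE)
KE = h²/(2mλ²)
KE = (6.626 × 10^-34 J·s)² / (2 × 1.67 × 10^-27 kg × (8.59 × 10^-10 m)²)
KE = 1.78 × 10^-22 J
KE = 1.11 × 10^-3 eV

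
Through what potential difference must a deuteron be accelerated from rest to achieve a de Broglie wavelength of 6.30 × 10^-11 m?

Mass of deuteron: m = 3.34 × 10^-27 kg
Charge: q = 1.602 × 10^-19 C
1.03 × 10^-1 V

From λ = h/√(2mqV), we solve for V:

λ² = h²/(2mqV)
V = h²/(2mqλ²)
V = (6.626 × 10^-34 J·s)² / (2 × 3.34 × 10^-27 kg × 1.602 × 10^-19 C × (6.30 × 10^-11 m)²)
V = 1.03 × 10^-1 V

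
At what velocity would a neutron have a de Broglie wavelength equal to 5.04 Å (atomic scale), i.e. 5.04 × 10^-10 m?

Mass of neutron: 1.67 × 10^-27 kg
7.87 × 10^2 m/s

From λ = h/(mv), solve for v:

v = h/(mλ)
v = (6.626 × 10^-34 J·s) / (1.67 × 10^-27 kg × 5.04 × 10^-10 m)
v = 7.87 × 10^2 m/s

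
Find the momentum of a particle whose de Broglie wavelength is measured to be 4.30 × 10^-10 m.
1.54 × 10^-24 kg·m/s

From the de Broglie relation λ = h/p, we solve for p:

p = h/λ
p = (6.626 × 10^-34 J·s) / (4.30 × 10^-10 m)
p = 1.54 × 10^-24 kg·m/s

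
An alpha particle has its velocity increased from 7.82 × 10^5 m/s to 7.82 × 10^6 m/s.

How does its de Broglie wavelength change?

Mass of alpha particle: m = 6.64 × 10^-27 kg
The wavelength decreases by a factor of 10.

Using λ = h/(mv):

Initial wavelength: λ₁ = h/(mv₁) = 1.28 × 10^-13 m
Final wavelength: λ₂ = h/(mv₂) = 1.28 × 10^-14 m

Since λ ∝ 1/v, when velocity increases by a factor of 10, the wavelength decreases by a factor of 10.

λ₂/λ₁ = v₁/v₂ = 1/10

The wavelength decreases by a factor of 10.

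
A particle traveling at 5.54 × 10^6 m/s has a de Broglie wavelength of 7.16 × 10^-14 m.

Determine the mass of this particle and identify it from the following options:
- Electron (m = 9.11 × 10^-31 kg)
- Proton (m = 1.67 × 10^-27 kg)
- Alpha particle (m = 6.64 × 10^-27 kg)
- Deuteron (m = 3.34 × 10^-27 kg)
The particle is a proton.

From λ = h/(mv), solve for mass:

m = h/(λv)
m = (6.626 × 10^-34 J·s) / (7.16 × 10^-14 m × 5.54 × 10^6 m/s)
m = 1.67 × 10^-27 kg

Comparing with the listed masses, this is closest to a proton.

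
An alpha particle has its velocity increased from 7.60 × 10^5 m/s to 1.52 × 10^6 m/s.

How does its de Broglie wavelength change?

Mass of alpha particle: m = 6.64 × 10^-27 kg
The wavelength decreases by a factor of 2.

Using λ = h/(mv):

Initial wavelength: λ₁ = h/(mv₁) = 1.31 × 10^-13 m
Final wavelength: λ₂ = h/(mv₂) = 6.57 × 10^-14 m

Since λ ∝ 1/v, when velocity increases by a factor of 2, the wavelength decreases by a factor of 2.

λ₂/λ₁ = v₁/v₂ = 1/2

The wavelength decreases by a factor of 2.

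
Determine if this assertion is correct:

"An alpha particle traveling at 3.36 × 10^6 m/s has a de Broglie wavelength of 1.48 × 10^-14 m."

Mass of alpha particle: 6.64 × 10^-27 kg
False

The claim is incorrect.

Using λ = h/(mv):
λ = (6.626 × 10^-34 J·s) / (6.64 × 10^-27 kg × 3.36 × 10^6 m/s)
λ = 2.97 × 10^-14 m

The actual wavelength differs from the claimed 1.48 × 10^-14 m.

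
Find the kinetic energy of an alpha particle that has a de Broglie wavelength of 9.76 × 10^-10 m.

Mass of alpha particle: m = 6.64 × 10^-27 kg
3.47 × 10^-23 J (or 2.17 × 10^-4 eV)

From λ = h/√(2mKE), we solve for KE:

λ² = h²/(2mKE)
KE = h²/(2mλ²)
KE = (6.626 × 10^-34 J·s)² / (2 × 6.64 × 10^-27 kg × (9.76 × 10^-10 m)²)
KE = 3.47 × 10^-23 J
KE = 2.17 × 10^-4 eV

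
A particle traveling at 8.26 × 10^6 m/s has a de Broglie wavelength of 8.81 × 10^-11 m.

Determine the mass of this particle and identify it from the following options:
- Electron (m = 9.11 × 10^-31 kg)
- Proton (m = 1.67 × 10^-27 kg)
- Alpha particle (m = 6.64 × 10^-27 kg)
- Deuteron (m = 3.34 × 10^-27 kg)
The particle is an electron.

From λ = h/(mv), solve for mass:

m = h/(λv)
m = (6.626 × 10^-34 J·s) / (8.81 × 10^-11 m × 8.26 × 10^6 m/s)
m = 9.11 × 10^-31 kg

Comparing with the listed masses, this is closest to an electron.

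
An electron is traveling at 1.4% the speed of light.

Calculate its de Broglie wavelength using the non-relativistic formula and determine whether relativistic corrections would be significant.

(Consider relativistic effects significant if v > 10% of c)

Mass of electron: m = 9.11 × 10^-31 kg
No, relativistic corrections are not needed.

Using the non-relativistic de Broglie formula λ = h/(mv):

v = 1.4% × c = 4.197 × 10^6 m/s

λ = h/(mv)
λ = (6.626 × 10^-34 J·s) / (9.11 × 10^-31 kg × 4.197 × 10^6 m/s)
λ = 1.73 × 10^-10 m

Since v = 1.4% of c < 10% of c, relativistic corrections are NOT significant and this non-relativistic result is a good approximation.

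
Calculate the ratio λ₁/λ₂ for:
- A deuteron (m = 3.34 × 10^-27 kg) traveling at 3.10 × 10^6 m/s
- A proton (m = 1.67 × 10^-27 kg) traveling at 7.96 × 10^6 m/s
λ₁/λ₂ = 1.28

Using λ = h/(mv):

λ₁ = h/(m₁v₁) = 6.40 × 10^-14 m
λ₂ = h/(m₂v₂) = 4.98 × 10^-14 m

Ratio λ₁/λ₂ = (m₂v₂)/(m₁v₁)
         = (1.67 × 10^-27 kg × 7.96 × 10^6 m/s) / (3.34 × 10^-27 kg × 3.10 × 10^6 m/s)
         = 1.28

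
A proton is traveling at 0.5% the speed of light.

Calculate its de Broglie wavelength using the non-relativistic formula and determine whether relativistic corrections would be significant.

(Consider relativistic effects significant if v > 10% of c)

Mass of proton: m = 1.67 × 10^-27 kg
No, relativistic corrections are not needed.

Using the non-relativistic de Broglie formula λ = h/(mv):

v = 0.5% × c = 1.499 × 10^6 m/s

λ = h/(mv)
λ = (6.626 × 10^-34 J·s) / (1.67 × 10^-27 kg × 1.499 × 10^6 m/s)
λ = 2.65 × 10^-13 m

Since v = 0.5% of c < 10% of c, relativistic corrections are NOT significant and this non-relativistic result is a good approximation.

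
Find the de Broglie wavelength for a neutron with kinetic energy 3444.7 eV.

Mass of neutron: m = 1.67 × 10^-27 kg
4.88 × 10^-13 m

Using λ = h/√(2mKE):

First convert KE to Joules: KE = 3444.7 eV = 5.519 × 10^-16 J

λ = h/√(2mKE)
λ = (6.626 × 10^-34 J·s) / √(2 × 1.67 × 10^-27 kg × 5.519 × 10^-16 J)
λ = 4.88 × 10^-13 m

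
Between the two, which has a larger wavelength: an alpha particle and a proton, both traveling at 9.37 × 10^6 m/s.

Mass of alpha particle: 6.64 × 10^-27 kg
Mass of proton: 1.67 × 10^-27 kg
The proton has the longer wavelength.

Using λ = h/(mv), since both particles have the same velocity, the wavelength depends only on mass.

For alpha particle: λ₁ = h/(m₁v) = 1.06 × 10^-14 m
For proton: λ₂ = h/(m₂v) = 4.23 × 10^-14 m

Since λ ∝ 1/m at constant velocity, the lighter particle has the longer wavelength.

The proton has the longer de Broglie wavelength.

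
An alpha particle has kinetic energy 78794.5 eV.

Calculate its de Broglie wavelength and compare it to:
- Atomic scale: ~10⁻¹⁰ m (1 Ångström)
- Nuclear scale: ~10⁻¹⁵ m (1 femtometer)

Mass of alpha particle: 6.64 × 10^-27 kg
λ = 5.12 × 10^-14 m, which is between nuclear and atomic scales.

Using λ = h/√(2mKE):

KE = 78794.5 eV = 1.262 × 10^-14 J

λ = h/√(2mKE)
λ = (6.626 × 10^-34 J·s) / √(2 × 6.64 × 10^-27 kg × 1.262 × 10^-14 J)
λ = 5.12 × 10^-14 m

Comparison:
- Atomic scale (10⁻¹⁰ m): λ is 0.00051× this size
- Nuclear scale (10⁻¹⁵ m): λ is 51× this size

The wavelength is between nuclear and atomic scales.

This wavelength is appropriate for probing atomic structure but too large for nuclear physics experiments.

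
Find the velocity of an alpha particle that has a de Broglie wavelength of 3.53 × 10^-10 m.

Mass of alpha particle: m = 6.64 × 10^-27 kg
2.83 × 10^2 m/s

From the de Broglie relation λ = h/(mv), we solve for v:

v = h/(mλ)
v = (6.626 × 10^-34 J·s) / (6.64 × 10^-27 kg × 3.53 × 10^-10 m)
v = 2.83 × 10^2 m/s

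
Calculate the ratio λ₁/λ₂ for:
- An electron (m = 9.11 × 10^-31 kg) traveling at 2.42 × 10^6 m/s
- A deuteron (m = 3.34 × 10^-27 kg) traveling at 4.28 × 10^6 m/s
λ₁/λ₂ = 6.48 × 10^3

Using λ = h/(mv):

λ₁ = h/(m₁v₁) = 3.01 × 10^-10 m
λ₂ = h/(m₂v₂) = 4.64 × 10^-14 m

Ratio λ₁/λ₂ = (m₂v₂)/(m₁v₁)
         = (3.34 × 10^-27 kg × 4.28 × 10^6 m/s) / (9.11 × 10^-31 kg × 2.42 × 10^6 m/s)
         = 6.48 × 10^3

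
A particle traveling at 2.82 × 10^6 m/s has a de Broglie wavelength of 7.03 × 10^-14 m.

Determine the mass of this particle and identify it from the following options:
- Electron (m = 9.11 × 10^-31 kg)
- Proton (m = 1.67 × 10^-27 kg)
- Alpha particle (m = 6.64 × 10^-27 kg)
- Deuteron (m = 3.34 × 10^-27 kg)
The particle is a deuteron.

From λ = h/(mv), solve for mass:

m = h/(λv)
m = (6.626 × 10^-34 J·s) / (7.03 × 10^-14 m × 2.82 × 10^6 m/s)
m = 3.34 × 10^-27 kg

Comparing with the listed masses, this is closest to a deuteron.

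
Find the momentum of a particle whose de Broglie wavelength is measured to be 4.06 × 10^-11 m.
1.63 × 10^-23 kg·m/s

From the de Broglie relation λ = h/p, we solve for p:

p = h/λ
p = (6.626 × 10^-34 J·s) / (4.06 × 10^-11 m)
p = 1.63 × 10^-23 kg·m/s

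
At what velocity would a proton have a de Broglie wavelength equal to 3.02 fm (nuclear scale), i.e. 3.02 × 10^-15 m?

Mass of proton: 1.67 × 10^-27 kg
1.31 × 10^8 m/s

From λ = h/(mv), solve for v:

v = h/(mλ)
v = (6.626 × 10^-34 J·s) / (1.67 × 10^-27 kg × 3.02 × 10^-15 m)
v = 1.31 × 10^8 m/s

Note: This velocity is 43.8% of the speed of light, so relativistic corrections would be needed for a more accurate calculation.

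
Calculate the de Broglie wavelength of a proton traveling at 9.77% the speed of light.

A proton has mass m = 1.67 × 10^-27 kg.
1.35 × 10^-14 m

Using the de Broglie relation λ = h/(mv):

v = 9.77% × c = 2.929 × 10^7 m/s

λ = h/(mv)
λ = (6.626 × 10^-34 J·s) / (1.67 × 10^-27 kg × 2.929 × 10^7 m/s)
λ = 1.35 × 10^-14 m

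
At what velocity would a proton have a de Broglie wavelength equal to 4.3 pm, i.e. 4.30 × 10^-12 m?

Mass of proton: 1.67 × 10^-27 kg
9.23 × 10^4 m/s

From λ = h/(mv), solve for v:

v = h/(mλ)
v = (6.626 × 10^-34 J·s) / (1.67 × 10^-27 kg × 4.30 × 10^-12 m)
v = 9.23 × 10^4 m/s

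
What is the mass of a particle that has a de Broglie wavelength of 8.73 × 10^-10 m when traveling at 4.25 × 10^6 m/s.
1.79 × 10^-31 kg

From the de Broglie relation λ = h/(mv), we solve for m:

m = h/(λv)
m = (6.626 × 10^-34 J·s) / (8.73 × 10^-10 m × 4.25 × 10^6 m/s)
m = 1.79 × 10^-31 kg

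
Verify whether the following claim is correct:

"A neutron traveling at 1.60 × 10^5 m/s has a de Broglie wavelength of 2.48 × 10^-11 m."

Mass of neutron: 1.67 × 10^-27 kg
False

The claim is incorrect.

Using λ = h/(mv):
λ = (6.626 × 10^-34 J·s) / (1.67 × 10^-27 kg × 1.60 × 10^5 m/s)
λ = 2.48 × 10^-12 m

The actual wavelength differs from the claimed 2.48 × 10^-11 m.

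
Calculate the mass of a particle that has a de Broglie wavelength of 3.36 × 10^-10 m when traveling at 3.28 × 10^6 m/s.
6.01 × 10^-31 kg

From the de Broglie relation λ = h/(mv), we solve for m:

m = h/(λv)
m = (6.626 × 10^-34 J·s) / (3.36 × 10^-10 m × 3.28 × 10^6 m/s)
m = 6.01 × 10^-31 kg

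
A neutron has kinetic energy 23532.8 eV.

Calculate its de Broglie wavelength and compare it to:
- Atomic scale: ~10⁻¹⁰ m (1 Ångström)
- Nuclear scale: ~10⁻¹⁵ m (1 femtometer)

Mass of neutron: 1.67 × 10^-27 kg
λ = 1.87 × 10^-13 m, which is between nuclear and atomic scales.

Using λ = h/√(2mKE):

KE = 23532.8 eV = 3.770 × 10^-15 J

λ = h/√(2mKE)
λ = (6.626 × 10^-34 J·s) / √(2 × 1.67 × 10^-27 kg × 3.770 × 10^-15 J)
λ = 1.87 × 10^-13 m

Comparison:
- Atomic scale (10⁻¹⁰ m): λ is 0.0019× this size
- Nuclear scale (10⁻¹⁵ m): λ is 1.9e+02× this size

The wavelength is between nuclear and atomic scales.

This wavelength is appropriate for probing atomic structure but too large for nuclear physics experiments.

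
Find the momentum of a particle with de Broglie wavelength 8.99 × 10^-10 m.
7.37 × 10^-25 kg·m/s

From the de Broglie relation λ = h/p, we solve for p:

p = h/λ
p = (6.626 × 10^-34 J·s) / (8.99 × 10^-10 m)
p = 7.37 × 10^-25 kg·m/s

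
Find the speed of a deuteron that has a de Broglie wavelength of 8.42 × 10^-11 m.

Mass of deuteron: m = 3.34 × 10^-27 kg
2.36 × 10^3 m/s

From the de Broglie relation λ = h/(mv), we solve for v:

v = h/(mλ)
v = (6.626 × 10^-34 J·s) / (3.34 × 10^-27 kg × 8.42 × 10^-11 m)
v = 2.36 × 10^3 m/s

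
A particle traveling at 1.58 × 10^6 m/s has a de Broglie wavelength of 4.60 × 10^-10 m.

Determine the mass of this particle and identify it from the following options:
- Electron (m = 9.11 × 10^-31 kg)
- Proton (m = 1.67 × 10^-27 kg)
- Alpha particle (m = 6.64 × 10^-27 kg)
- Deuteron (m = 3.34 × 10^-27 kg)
The particle is an electron.

From λ = h/(mv), solve for mass:

m = h/(λv)
m = (6.626 × 10^-34 J·s) / (4.60 × 10^-10 m × 1.58 × 10^6 m/s)
m = 9.12 × 10^-31 kg

Comparing with the listed masses, this is closest to an electron.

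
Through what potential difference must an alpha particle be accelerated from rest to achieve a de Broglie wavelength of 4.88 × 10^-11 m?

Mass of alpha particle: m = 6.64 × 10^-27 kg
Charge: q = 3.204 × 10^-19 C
4.33 × 10^-2 V

From λ = h/√(2mqV), we solve for V:

λ² = h²/(2mqV)
V = h²/(2mqλ²)
V = (6.626 × 10^-34 J·s)² / (2 × 6.64 × 10^-27 kg × 3.204 × 10^-19 C × (4.88 × 10^-11 m)²)
V = 4.33 × 10^-2 V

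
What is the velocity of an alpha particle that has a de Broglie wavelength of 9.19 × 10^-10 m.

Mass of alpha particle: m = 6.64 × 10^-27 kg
1.09 × 10^2 m/s

From the de Broglie relation λ = h/(mv), we solve for v:

v = h/(mλ)
v = (6.626 × 10^-34 J·s) / (6.64 × 10^-27 kg × 9.19 × 10^-10 m)
v = 1.09 × 10^2 m/s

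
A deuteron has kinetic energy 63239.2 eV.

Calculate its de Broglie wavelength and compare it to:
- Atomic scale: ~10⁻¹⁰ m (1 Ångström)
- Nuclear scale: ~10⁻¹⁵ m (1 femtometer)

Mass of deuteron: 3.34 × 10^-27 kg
λ = 8.05 × 10^-14 m, which is between nuclear and atomic scales.

Using λ = h/√(2mKE):

KE = 63239.2 eV = 1.013 × 10^-14 J

λ = h/√(2mKE)
λ = (6.626 × 10^-34 J·s) / √(2 × 3.34 × 10^-27 kg × 1.013 × 10^-14 J)
λ = 8.05 × 10^-14 m

Comparison:
- Atomic scale (10⁻¹⁰ m): λ is 0.00081× this size
- Nuclear scale (10⁻¹⁵ m): λ is 81× this size

The wavelength is between nuclear and atomic scales.

This wavelength is appropriate for probing atomic structure but too large for nuclear physics experiments.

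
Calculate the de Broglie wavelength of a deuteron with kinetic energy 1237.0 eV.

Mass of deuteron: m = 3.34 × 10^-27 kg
5.76 × 10^-13 m

Using λ = h/√(2mKE):

First convert KE to Joules: KE = 1237.0 eV = 1.982 × 10^-16 J

λ = h/√(2mKE)
λ = (6.626 × 10^-34 J·s) / √(2 × 3.34 × 10^-27 kg × 1.982 × 10^-16 J)
λ = 5.76 × 10^-13 m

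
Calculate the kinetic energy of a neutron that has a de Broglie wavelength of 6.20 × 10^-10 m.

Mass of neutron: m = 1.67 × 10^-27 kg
3.42 × 10^-22 J (or 2.13 × 10^-3 eV)

From λ = h/√(2mKE), we solve for KE:

λ² = h²/(2mKE)
KE = h²/(2mλ²)
KE = (6.626 × 10^-34 J·s)² / (2 × 1.67 × 10^-27 kg × (6.20 × 10^-10 m)²)
KE = 3.42 × 10^-22 J
KE = 2.13 × 10^-3 eV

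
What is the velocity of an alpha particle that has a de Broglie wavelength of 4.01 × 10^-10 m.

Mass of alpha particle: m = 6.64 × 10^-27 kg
2.49 × 10^2 m/s

From the de Broglie relation λ = h/(mv), we solve for v:

v = h/(mλ)
v = (6.626 × 10^-34 J·s) / (6.64 × 10^-27 kg × 4.01 × 10^-10 m)
v = 2.49 × 10^2 m/s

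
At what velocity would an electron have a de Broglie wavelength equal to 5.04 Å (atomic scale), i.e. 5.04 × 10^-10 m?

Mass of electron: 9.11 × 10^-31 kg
1.44 × 10^6 m/s

From λ = h/(mv), solve for v:

v = h/(mλ)
v = (6.626 × 10^-34 J·s) / (9.11 × 10^-31 kg × 5.04 × 10^-10 m)
v = 1.44 × 10^6 m/s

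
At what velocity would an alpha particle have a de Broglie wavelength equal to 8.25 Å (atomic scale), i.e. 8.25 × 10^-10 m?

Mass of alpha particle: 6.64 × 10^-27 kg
1.21 × 10^2 m/s

From λ = h/(mv), solve for v:

v = h/(mλ)
v = (6.626 × 10^-34 J·s) / (6.64 × 10^-27 kg × 8.25 × 10^-10 m)
v = 1.21 × 10^2 m/s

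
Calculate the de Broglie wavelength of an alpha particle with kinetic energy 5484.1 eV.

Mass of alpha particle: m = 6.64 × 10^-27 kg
1.94 × 10^-13 m

Using λ = h/√(2mKE):

First convert KE to Joules: KE = 5484.1 eV = 8.786 × 10^-16 J

λ = h/√(2mKE)
λ = (6.626 × 10^-34 J·s) / √(2 × 6.64 × 10^-27 kg × 8.786 × 10^-16 J)
λ = 1.94 × 10^-13 m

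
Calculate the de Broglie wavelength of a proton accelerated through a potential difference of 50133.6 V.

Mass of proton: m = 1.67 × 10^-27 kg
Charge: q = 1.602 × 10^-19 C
1.28 × 10^-13 m

When a particle is accelerated through voltage V, it gains kinetic energy KE = qV.

The de Broglie wavelength is then λ = h/√(2mqV):

λ = h/√(2mqV)
λ = (6.626 × 10^-34 J·s) / √(2 × 1.67 × 10^-27 kg × 1.602 × 10^-19 C × 50133.6 V)
λ = 1.28 × 10^-13 m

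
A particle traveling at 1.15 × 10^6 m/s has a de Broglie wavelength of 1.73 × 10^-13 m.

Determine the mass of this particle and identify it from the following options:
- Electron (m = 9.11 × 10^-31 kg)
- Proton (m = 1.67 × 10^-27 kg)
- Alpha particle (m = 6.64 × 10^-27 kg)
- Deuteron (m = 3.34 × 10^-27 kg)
The particle is a deuteron.

From λ = h/(mv), solve for mass:

m = h/(λv)
m = (6.626 × 10^-34 J·s) / (1.73 × 10^-13 m × 1.15 × 10^6 m/s)
m = 3.33 × 10^-27 kg

Comparing with the listed masses, this is closest to a deuteron.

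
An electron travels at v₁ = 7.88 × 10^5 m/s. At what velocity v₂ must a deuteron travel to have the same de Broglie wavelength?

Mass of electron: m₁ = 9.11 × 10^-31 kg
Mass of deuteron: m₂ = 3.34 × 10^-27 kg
v₂ = 2.15 × 10^2 m/s

For equal de Broglie wavelengths: λ₁ = λ₂

h/(m₁v₁) = h/(m₂v₂)
m₁v₁ = m₂v₂
v₂ = v₁ · (m₁/m₂)

v₂ = 7.88 × 10^5 m/s × (9.11 × 10^-31 kg / 3.34 × 10^-27 kg)
v₂ = 2.15 × 10^2 m/s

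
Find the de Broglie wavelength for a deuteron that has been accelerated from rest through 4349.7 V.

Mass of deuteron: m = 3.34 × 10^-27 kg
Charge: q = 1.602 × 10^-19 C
3.07 × 10^-13 m

When a particle is accelerated through voltage V, it gains kinetic energy KE = qV.

The de Broglie wavelength is then λ = h/√(2mqV):

λ = h/√(2mqV)
λ = (6.626 × 10^-34 J·s) / √(2 × 3.34 × 10^-27 kg × 1.602 × 10^-19 C × 4349.7 V)
λ = 3.07 × 10^-13 m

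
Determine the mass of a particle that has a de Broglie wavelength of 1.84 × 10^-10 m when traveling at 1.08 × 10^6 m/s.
3.33 × 10^-30 kg

From the de Broglie relation λ = h/(mv), we solve for m:

m = h/(λv)
m = (6.626 × 10^-34 J·s) / (1.84 × 10^-10 m × 1.08 × 10^6 m/s)
m = 3.33 × 10^-30 kg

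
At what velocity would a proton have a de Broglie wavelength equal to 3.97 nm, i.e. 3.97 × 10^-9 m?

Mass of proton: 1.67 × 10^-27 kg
9.99 × 10^1 m/s

From λ = h/(mv), solve for v:

v = h/(mλ)
v = (6.626 × 10^-34 J·s) / (1.67 × 10^-27 kg × 3.97 × 10^-9 m)
v = 9.99 × 10^1 m/s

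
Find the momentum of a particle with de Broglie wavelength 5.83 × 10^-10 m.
1.14 × 10^-24 kg·m/s

From the de Broglie relation λ = h/p, we solve for p:

p = h/λ
p = (6.626 × 10^-34 J·s) / (5.83 × 10^-10 m)
p = 1.14 × 10^-24 kg·m/s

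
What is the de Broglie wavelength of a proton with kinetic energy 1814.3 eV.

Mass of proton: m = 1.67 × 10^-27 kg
6.72 × 10^-13 m

Using λ = h/√(2mKE):

First convert KE to Joules: KE = 1814.3 eV = 2.907 × 10^-16 J

λ = h/√(2mKE)
λ = (6.626 × 10^-34 J·s) / √(2 × 1.67 × 10^-27 kg × 2.907 × 10^-16 J)
λ = 6.72 × 10^-13 m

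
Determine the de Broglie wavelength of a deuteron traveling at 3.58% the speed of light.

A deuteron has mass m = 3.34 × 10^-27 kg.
1.85 × 10^-14 m

Using the de Broglie relation λ = h/(mv):

v = 3.58% × c = 1.073 × 10^7 m/s

λ = h/(mv)
λ = (6.626 × 10^-34 J·s) / (3.34 × 10^-27 kg × 1.073 × 10^7 m/s)
λ = 1.85 × 10^-14 m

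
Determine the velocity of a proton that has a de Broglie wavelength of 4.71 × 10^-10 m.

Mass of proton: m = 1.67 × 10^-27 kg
8.42 × 10^2 m/s

From the de Broglie relation λ = h/(mv), we solve for v:

v = h/(mλ)
v = (6.626 × 10^-34 J·s) / (1.67 × 10^-27 kg × 4.71 × 10^-10 m)
v = 8.42 × 10^2 m/s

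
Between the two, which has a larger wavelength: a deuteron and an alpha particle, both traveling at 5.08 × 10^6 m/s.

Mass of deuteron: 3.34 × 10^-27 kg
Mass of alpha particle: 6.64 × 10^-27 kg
The deuteron has the longer wavelength.

Using λ = h/(mv), since both particles have the same velocity, the wavelength depends only on mass.

For deuteron: λ₁ = h/(m₁v) = 3.91 × 10^-14 m
For alpha particle: λ₂ = h/(m₂v) = 1.96 × 10^-14 m

Since λ ∝ 1/m at constant velocity, the lighter particle has the longer wavelength.

The deuteron has the longer de Broglie wavelength.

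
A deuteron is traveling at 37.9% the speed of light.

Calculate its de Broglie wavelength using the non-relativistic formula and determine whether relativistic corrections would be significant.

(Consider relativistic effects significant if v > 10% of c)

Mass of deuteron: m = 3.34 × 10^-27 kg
Yes, relativistic corrections are needed.

Using the non-relativistic de Broglie formula λ = h/(mv):

v = 37.9% × c = 1.136 × 10^8 m/s

λ = h/(mv)
λ = (6.626 × 10^-34 J·s) / (3.34 × 10^-27 kg × 1.136 × 10^8 m/s)
λ = 1.75 × 10^-15 m

Since v = 37.9% of c > 10% of c, relativistic corrections ARE significant and the actual wavelength would differ from this non-relativistic estimate.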